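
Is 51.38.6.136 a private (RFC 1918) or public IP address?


RFC 1918 private ranges:
  10.0.0.0/8 (10.0.0.0 - 10.255.255.255)
  172.16.0.0/12 (172.16.0.0 - 172.31.255.255)
  192.168.0.0/16 (192.168.0.0 - 192.168.255.255)
Public (not in any RFC 1918 range)


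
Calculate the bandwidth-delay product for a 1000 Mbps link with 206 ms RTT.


BDP = bandwidth * RTT
= 1000 Mbps * 206 ms
= 1000 * 1e6 * 206 / 1000 bits
= 206000000 bits
= 25750000 bytes
= 25146.4844 KB
BDP = 206000000 bits (25750000 bytes)


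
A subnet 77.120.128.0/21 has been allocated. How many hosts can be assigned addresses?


Host bits = 32 - 21 = 11
Total addresses = 2^11 = 2048
Usable = total - 2 (network and broadcast)
Usable hosts: 2046


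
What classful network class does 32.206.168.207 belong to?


First octet: 32
Binary: 00100000
0xxxxxxx -> Class A (1-126)
Class A, default mask 255.0.0.0 (/8)


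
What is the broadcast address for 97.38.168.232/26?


Network: 97.38.168.192/26
Host bits = 6
Set all host bits to 1:
Broadcast: 97.38.168.255


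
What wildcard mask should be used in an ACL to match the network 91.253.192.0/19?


Subnet mask: 255.255.224.0
Wildcard = 255.255.255.255 - subnet mask
255 - 255 = 0
255 - 255 = 0
255 - 224 = 31
255 - 0 = 255
Wildcard: 0.0.31.255


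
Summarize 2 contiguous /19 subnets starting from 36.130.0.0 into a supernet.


Original prefix: /19
Number of subnets: 2 = 2^1
New prefix = 19 - 1 = 18
Supernet: 36.130.0.0/18


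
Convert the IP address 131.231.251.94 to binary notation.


131 = 10000011
231 = 11100111
251 = 11111011
94 = 01011110
Binary: 10000011.11100111.11111011.01011110


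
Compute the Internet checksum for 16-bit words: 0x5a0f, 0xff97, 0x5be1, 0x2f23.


Sum all words (with carry folding):
+ 0x5a0f = 0x5a0f
+ 0xff97 = 0x59a7
+ 0x5be1 = 0xb588
+ 0x2f23 = 0xe4ab
One's complement: ~0xe4ab
Checksum = 0x1b54


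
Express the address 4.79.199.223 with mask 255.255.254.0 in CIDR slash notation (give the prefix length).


Binary: 11111111.11111111.11111110.00000000
Count leading 1s
Prefix: /23


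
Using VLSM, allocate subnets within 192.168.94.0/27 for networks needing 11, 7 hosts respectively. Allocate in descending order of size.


11 hosts -> /28 (14 usable): 192.168.94.0/28
7 hosts -> /28 (14 usable): 192.168.94.16/28
Allocation: 192.168.94.0/28 (11 hosts, 14 usable); 192.168.94.16/28 (7 hosts, 14 usable)


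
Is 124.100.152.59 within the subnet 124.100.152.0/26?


Subnet network: 124.100.152.0
Test IP AND mask: 124.100.152.0
Yes, 124.100.152.59 is in 124.100.152.0/26


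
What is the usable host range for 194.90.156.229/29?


Network: 194.90.156.224
Broadcast: 194.90.156.231
First usable = network + 1
Last usable = broadcast - 1
Range: 194.90.156.225 to 194.90.156.230


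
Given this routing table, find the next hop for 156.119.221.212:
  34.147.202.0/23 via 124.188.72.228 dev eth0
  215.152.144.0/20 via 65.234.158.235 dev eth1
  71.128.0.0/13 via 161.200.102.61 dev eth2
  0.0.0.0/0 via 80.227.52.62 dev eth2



Longest prefix match for 156.119.221.212:
  /23 34.147.202.0: no
  /20 215.152.144.0: no
  /13 71.128.0.0: no
  /0 0.0.0.0: MATCH
Selected: next-hop 80.227.52.62 via eth2 (matched /0)


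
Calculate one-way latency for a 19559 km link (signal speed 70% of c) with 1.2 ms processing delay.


Speed = 0.7 * 3e5 km/s = 210000 km/s
Propagation delay = 19559 / 210000 = 0.0931 s = 93.1381 ms
Processing delay = 1.2 ms
Total one-way latency = 94.3381 ms


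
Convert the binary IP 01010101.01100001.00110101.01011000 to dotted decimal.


01010101 = 85
01100001 = 97
00110101 = 53
01011000 = 88
IP: 85.97.53.88


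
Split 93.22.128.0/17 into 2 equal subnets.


New prefix = 17 + 1 = 18
Each subnet has 16384 addresses
  93.22.128.0/18
  93.22.192.0/18
Subnets: 93.22.128.0/18, 93.22.192.0/18


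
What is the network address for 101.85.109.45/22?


IP:   01100101.01010101.01101101.00101101
Mask: 11111111.11111111.11111100.00000000
AND operation:
Net:  01100101.01010101.01101100.00000000
Network: 101.85.108.0/22


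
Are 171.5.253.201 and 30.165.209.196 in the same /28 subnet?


Mask: 255.255.255.240
171.5.253.201 AND mask = 171.5.253.192
30.165.209.196 AND mask = 30.165.209.192
No, different subnets (171.5.253.192 vs 30.165.209.192)


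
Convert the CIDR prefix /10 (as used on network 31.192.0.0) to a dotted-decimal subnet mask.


/10 means 10 network bits, 22 host bits
Binary: 11111111110000000000000000000000
Mask: 255.192.0.0


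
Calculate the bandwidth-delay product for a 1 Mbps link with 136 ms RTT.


BDP = bandwidth * RTT
= 1 Mbps * 136 ms
= 1 * 1e6 * 136 / 1000 bits
= 136000 bits
= 17000 bytes
= 16.6016 KB
BDP = 136000 bits (17000 bytes)


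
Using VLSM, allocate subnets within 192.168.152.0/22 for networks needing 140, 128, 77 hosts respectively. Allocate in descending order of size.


140 hosts -> /24 (254 usable): 192.168.152.0/24
128 hosts -> /24 (254 usable): 192.168.153.0/24
77 hosts -> /25 (126 usable): 192.168.154.0/25
Allocation: 192.168.152.0/24 (140 hosts, 254 usable); 192.168.153.0/24 (128 hosts, 254 usable); 192.168.154.0/25 (77 hosts, 126 usable)


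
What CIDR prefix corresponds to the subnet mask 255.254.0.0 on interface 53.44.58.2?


Binary: 11111111.11111110.00000000.00000000
Count leading 1s
Prefix: /15


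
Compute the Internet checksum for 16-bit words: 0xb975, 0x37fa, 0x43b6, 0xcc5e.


Sum all words (with carry folding):
+ 0xb975 = 0xb975
+ 0x37fa = 0xf16f
+ 0x43b6 = 0x3526
+ 0xcc5e = 0x0185
One's complement: ~0x0185
Checksum = 0xfe7a


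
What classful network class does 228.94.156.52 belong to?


First octet: 228
Binary: 11100100
1110xxxx -> Class D (224-239)
Class D (multicast), default mask N/A


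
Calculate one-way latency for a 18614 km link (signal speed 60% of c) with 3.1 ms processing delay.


Speed = 0.6 * 3e5 km/s = 180000 km/s
Propagation delay = 18614 / 180000 = 0.1034 s = 103.4111 ms
Processing delay = 3.1 ms
Total one-way latency = 106.5111 ms


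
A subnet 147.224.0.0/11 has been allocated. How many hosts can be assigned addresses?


Host bits = 32 - 11 = 21
Total addresses = 2^21 = 2097152
Usable = total - 2 (network and broadcast)
Usable hosts: 2097150


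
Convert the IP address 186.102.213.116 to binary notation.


186 = 10111010
102 = 01100110
213 = 11010101
116 = 01110100
Binary: 10111010.01100110.11010101.01110100


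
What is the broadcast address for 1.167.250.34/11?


Network: 1.160.0.0/11
Host bits = 21
Set all host bits to 1:
Broadcast: 1.191.255.255


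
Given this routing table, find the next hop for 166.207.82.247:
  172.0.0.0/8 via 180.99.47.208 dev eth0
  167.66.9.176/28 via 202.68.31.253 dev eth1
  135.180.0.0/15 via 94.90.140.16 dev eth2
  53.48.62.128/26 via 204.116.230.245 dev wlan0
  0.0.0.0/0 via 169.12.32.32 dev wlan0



Longest prefix match for 166.207.82.247:
  /8 172.0.0.0: no
  /28 167.66.9.176: no
  /15 135.180.0.0: no
  /26 53.48.62.128: no
  /0 0.0.0.0: MATCH
Selected: next-hop 169.12.32.32 via wlan0 (matched /0)


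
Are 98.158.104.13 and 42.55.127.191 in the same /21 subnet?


Mask: 255.255.248.0
98.158.104.13 AND mask = 98.158.104.0
42.55.127.191 AND mask = 42.55.120.0
No, different subnets (98.158.104.0 vs 42.55.120.0)


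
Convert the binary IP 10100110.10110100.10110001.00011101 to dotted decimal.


10100110 = 166
10110100 = 180
10110001 = 177
00011101 = 29
IP: 166.180.177.29


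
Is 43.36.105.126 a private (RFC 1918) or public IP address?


RFC 1918 private ranges:
  10.0.0.0/8 (10.0.0.0 - 10.255.255.255)
  172.16.0.0/12 (172.16.0.0 - 172.31.255.255)
  192.168.0.0/16 (192.168.0.0 - 192.168.255.255)
Public (not in any RFC 1918 range)


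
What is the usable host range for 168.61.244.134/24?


Network: 168.61.244.0
Broadcast: 168.61.244.255
First usable = network + 1
Last usable = broadcast - 1
Range: 168.61.244.1 to 168.61.244.254


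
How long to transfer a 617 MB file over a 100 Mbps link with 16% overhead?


Effective throughput = 100 * (1 - 16/100) = 84 Mbps
File size in Mb = 617 * 8 = 4936 Mb
Time = 4936 / 84
Time = 58.7619 seconds


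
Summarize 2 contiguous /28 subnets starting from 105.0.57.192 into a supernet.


Original prefix: /28
Number of subnets: 2 = 2^1
New prefix = 28 - 1 = 27
Supernet: 105.0.57.192/27


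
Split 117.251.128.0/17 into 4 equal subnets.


New prefix = 17 + 2 = 19
Each subnet has 8192 addresses
  117.251.128.0/19
  117.251.160.0/19
  117.251.192.0/19
  117.251.224.0/19
Subnets: 117.251.128.0/19, 117.251.160.0/19, 117.251.192.0/19, 117.251.224.0/19


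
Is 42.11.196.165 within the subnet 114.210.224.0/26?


Subnet network: 114.210.224.0
Test IP AND mask: 42.11.196.128
No, 42.11.196.165 is not in 114.210.224.0/26


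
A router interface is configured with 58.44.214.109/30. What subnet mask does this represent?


/30 means 30 network bits, 2 host bits
Binary: 11111111111111111111111111111100
Mask: 255.255.255.252


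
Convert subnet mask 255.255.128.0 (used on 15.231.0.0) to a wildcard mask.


Subnet mask: 255.255.128.0
Wildcard = 255.255.255.255 - subnet mask
255 - 255 = 0
255 - 255 = 0
255 - 128 = 127
255 - 0 = 255
Wildcard: 0.0.127.255


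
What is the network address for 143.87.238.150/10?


IP:   10001111.01010111.11101110.10010110
Mask: 11111111.11000000.00000000.00000000
AND operation:
Net:  10001111.01000000.00000000.00000000
Network: 143.64.0.0/10


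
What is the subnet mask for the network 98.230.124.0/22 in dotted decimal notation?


/22 means 22 network bits, 10 host bits
Binary: 11111111111111111111110000000000
Mask: 255.255.252.0


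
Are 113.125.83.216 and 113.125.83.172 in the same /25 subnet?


Mask: 255.255.255.128
113.125.83.216 AND mask = 113.125.83.128
113.125.83.172 AND mask = 113.125.83.128
Yes, same subnet (113.125.83.128)


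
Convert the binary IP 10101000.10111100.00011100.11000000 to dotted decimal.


10101000 = 168
10111100 = 188
00011100 = 28
11000000 = 192
IP: 168.188.28.192


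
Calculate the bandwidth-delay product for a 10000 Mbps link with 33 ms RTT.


BDP = bandwidth * RTT
= 10000 Mbps * 33 ms
= 10000 * 1e6 * 33 / 1000 bits
= 330000000 bits
= 41250000 bytes
= 40283.2031 KB
BDP = 330000000 bits (41250000 bytes)


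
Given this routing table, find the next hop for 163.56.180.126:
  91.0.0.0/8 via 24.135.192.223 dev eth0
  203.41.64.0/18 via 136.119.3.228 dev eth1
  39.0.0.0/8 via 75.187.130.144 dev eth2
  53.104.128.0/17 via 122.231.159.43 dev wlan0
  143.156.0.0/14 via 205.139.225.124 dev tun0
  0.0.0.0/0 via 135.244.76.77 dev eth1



Longest prefix match for 163.56.180.126:
  /8 91.0.0.0: no
  /18 203.41.64.0: no
  /8 39.0.0.0: no
  /17 53.104.128.0: no
  /14 143.156.0.0: no
  /0 0.0.0.0: MATCH
Selected: next-hop 135.244.76.77 via eth1 (matched /0)


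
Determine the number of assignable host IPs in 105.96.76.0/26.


Host bits = 32 - 26 = 6
Total addresses = 2^6 = 64
Usable = total - 2 (network and broadcast)
Usable hosts: 62


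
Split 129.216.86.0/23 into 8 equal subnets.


New prefix = 23 + 3 = 26
Each subnet has 64 addresses
  129.216.86.0/26
  129.216.86.64/26
  129.216.86.128/26
  129.216.86.192/26
  129.216.87.0/26
  129.216.87.64/26
  129.216.87.128/26
  129.216.87.192/26
Subnets: 129.216.86.0/26, 129.216.86.64/26, 129.216.86.128/26, 129.216.86.192/26, 129.216.87.0/26, 129.216.87.64/26, 129.216.87.128/26, 129.216.87.192/26


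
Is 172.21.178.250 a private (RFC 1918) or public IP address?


RFC 1918 private ranges:
  10.0.0.0/8 (10.0.0.0 - 10.255.255.255)
  172.16.0.0/12 (172.16.0.0 - 172.31.255.255)
  192.168.0.0/16 (192.168.0.0 - 192.168.255.255)
Private (in 172.16.0.0/12)


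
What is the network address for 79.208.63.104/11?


IP:   01001111.11010000.00111111.01101000
Mask: 11111111.11100000.00000000.00000000
AND operation:
Net:  01001111.11000000.00000000.00000000
Network: 79.192.0.0/11


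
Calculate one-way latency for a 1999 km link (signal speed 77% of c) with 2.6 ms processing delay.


Speed = 0.77 * 3e5 km/s = 231000 km/s
Propagation delay = 1999 / 231000 = 0.0087 s = 8.6537 ms
Processing delay = 2.6 ms
Total one-way latency = 11.2537 ms


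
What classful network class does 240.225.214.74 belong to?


First octet: 240
Binary: 11110000
1111xxxx -> Class E (240-255)
Class E (reserved), default mask N/A


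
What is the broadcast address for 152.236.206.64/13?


Network: 152.232.0.0/13
Host bits = 19
Set all host bits to 1:
Broadcast: 152.239.255.255


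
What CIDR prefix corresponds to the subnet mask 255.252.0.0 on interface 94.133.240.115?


Binary: 11111111.11111100.00000000.00000000
Count leading 1s
Prefix: /14


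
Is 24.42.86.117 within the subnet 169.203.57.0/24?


Subnet network: 169.203.57.0
Test IP AND mask: 24.42.86.0
No, 24.42.86.117 is not in 169.203.57.0/24


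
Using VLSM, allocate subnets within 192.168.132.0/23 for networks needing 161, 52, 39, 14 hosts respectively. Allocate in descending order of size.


161 hosts -> /24 (254 usable): 192.168.132.0/24
52 hosts -> /26 (62 usable): 192.168.133.0/26
39 hosts -> /26 (62 usable): 192.168.133.64/26
14 hosts -> /28 (14 usable): 192.168.133.128/28
Allocation: 192.168.132.0/24 (161 hosts, 254 usable); 192.168.133.0/26 (52 hosts, 62 usable); 192.168.133.64/26 (39 hosts, 62 usable); 192.168.133.128/28 (14 hosts, 14 usable)


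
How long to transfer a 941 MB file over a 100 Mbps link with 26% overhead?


Effective throughput = 100 * (1 - 26/100) = 74 Mbps
File size in Mb = 941 * 8 = 7528 Mb
Time = 7528 / 74
Time = 101.7297 seconds


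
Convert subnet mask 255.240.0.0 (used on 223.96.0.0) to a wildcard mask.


Subnet mask: 255.240.0.0
Wildcard = 255.255.255.255 - subnet mask
255 - 255 = 0
255 - 240 = 15
255 - 0 = 255
255 - 0 = 255
Wildcard: 0.15.255.255


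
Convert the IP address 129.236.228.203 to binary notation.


129 = 10000001
236 = 11101100
228 = 11100100
203 = 11001011
Binary: 10000001.11101100.11100100.11001011


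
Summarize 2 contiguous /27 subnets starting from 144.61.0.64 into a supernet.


Original prefix: /27
Number of subnets: 2 = 2^1
New prefix = 27 - 1 = 26
Supernet: 144.61.0.64/26


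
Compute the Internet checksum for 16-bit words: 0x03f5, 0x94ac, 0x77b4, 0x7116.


Sum all words (with carry folding):
+ 0x03f5 = 0x03f5
+ 0x94ac = 0x98a1
+ 0x77b4 = 0x1056
+ 0x7116 = 0x816c
One's complement: ~0x816c
Checksum = 0x7e93


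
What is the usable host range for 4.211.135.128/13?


Network: 4.208.0.0
Broadcast: 4.215.255.255
First usable = network + 1
Last usable = broadcast - 1
Range: 4.208.0.1 to 4.215.255.254


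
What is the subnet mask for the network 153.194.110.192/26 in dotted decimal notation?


/26 means 26 network bits, 6 host bits
Binary: 11111111111111111111111111000000
Mask: 255.255.255.192


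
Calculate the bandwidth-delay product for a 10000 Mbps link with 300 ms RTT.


BDP = bandwidth * RTT
= 10000 Mbps * 300 ms
= 10000 * 1e6 * 300 / 1000 bits
= 3000000000 bits
= 375000000 bytes
= 366210.9375 KB
BDP = 3000000000 bits (375000000 bytes)


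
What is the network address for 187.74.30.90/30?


IP:   10111011.01001010.00011110.01011010
Mask: 11111111.11111111.11111111.11111100
AND operation:
Net:  10111011.01001010.00011110.01011000
Network: 187.74.30.88/30


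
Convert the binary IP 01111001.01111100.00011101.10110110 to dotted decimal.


01111001 = 121
01111100 = 124
00011101 = 29
10110110 = 182
IP: 121.124.29.182


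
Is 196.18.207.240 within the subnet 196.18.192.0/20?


Subnet network: 196.18.192.0
Test IP AND mask: 196.18.192.0
Yes, 196.18.207.240 is in 196.18.192.0/20


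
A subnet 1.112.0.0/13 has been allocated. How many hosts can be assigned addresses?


Host bits = 32 - 13 = 19
Total addresses = 2^19 = 524288
Usable = total - 2 (network and broadcast)
Usable hosts: 524286


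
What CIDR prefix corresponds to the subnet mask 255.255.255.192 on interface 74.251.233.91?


Binary: 11111111.11111111.11111111.11000000
Count leading 1s
Prefix: /26


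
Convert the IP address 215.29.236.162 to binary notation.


215 = 11010111
29 = 00011101
236 = 11101100
162 = 10100010
Binary: 11010111.00011101.11101100.10100010


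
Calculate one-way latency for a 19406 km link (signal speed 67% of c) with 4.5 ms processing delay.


Speed = 0.67 * 3e5 km/s = 201000 km/s
Propagation delay = 19406 / 201000 = 0.0965 s = 96.5473 ms
Processing delay = 4.5 ms
Total one-way latency = 101.0473 ms


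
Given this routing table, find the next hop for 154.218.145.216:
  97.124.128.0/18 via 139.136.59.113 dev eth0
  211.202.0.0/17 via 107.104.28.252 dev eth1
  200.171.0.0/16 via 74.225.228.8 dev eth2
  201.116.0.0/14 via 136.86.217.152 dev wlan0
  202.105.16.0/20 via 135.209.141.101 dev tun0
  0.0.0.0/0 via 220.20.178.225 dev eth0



Longest prefix match for 154.218.145.216:
  /18 97.124.128.0: no
  /17 211.202.0.0: no
  /16 200.171.0.0: no
  /14 201.116.0.0: no
  /20 202.105.16.0: no
  /0 0.0.0.0: MATCH
Selected: next-hop 220.20.178.225 via eth0 (matched /0)


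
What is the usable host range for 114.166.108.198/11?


Network: 114.160.0.0
Broadcast: 114.191.255.255
First usable = network + 1
Last usable = broadcast - 1
Range: 114.160.0.1 to 114.191.255.254


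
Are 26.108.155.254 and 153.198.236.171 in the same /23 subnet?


Mask: 255.255.254.0
26.108.155.254 AND mask = 26.108.154.0
153.198.236.171 AND mask = 153.198.236.0
No, different subnets (26.108.154.0 vs 153.198.236.0)


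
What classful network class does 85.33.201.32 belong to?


First octet: 85
Binary: 01010101
0xxxxxxx -> Class A (1-126)
Class A, default mask 255.0.0.0 (/8)


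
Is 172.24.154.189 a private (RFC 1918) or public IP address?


RFC 1918 private ranges:
  10.0.0.0/8 (10.0.0.0 - 10.255.255.255)
  172.16.0.0/12 (172.16.0.0 - 172.31.255.255)
  192.168.0.0/16 (192.168.0.0 - 192.168.255.255)
Private (in 172.16.0.0/12)


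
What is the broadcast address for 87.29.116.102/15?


Network: 87.28.0.0/15
Host bits = 17
Set all host bits to 1:
Broadcast: 87.29.255.255


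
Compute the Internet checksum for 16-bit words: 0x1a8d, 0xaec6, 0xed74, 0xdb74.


Sum all words (with carry folding):
+ 0x1a8d = 0x1a8d
+ 0xaec6 = 0xc953
+ 0xed74 = 0xb6c8
+ 0xdb74 = 0x923d
One's complement: ~0x923d
Checksum = 0x6dc2


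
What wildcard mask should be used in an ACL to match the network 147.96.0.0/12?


Subnet mask: 255.240.0.0
Wildcard = 255.255.255.255 - subnet mask
255 - 255 = 0
255 - 240 = 15
255 - 0 = 255
255 - 0 = 255
Wildcard: 0.15.255.255


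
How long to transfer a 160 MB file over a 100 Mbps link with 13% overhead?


Effective throughput = 100 * (1 - 13/100) = 87 Mbps
File size in Mb = 160 * 8 = 1280 Mb
Time = 1280 / 87
Time = 14.7126 seconds


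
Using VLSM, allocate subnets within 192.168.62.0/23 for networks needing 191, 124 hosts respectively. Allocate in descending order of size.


191 hosts -> /24 (254 usable): 192.168.62.0/24
124 hosts -> /25 (126 usable): 192.168.63.0/25
Allocation: 192.168.62.0/24 (191 hosts, 254 usable); 192.168.63.0/25 (124 hosts, 126 usable)


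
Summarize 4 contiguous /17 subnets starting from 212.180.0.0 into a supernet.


Original prefix: /17
Number of subnets: 4 = 2^2
New prefix = 17 - 2 = 15
Supernet: 212.180.0.0/15


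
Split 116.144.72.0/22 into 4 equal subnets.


New prefix = 22 + 2 = 24
Each subnet has 256 addresses
  116.144.72.0/24
  116.144.73.0/24
  116.144.74.0/24
  116.144.75.0/24
Subnets: 116.144.72.0/24, 116.144.73.0/24, 116.144.74.0/24, 116.144.75.0/24


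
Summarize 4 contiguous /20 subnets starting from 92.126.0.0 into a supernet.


Original prefix: /20
Number of subnets: 4 = 2^2
New prefix = 20 - 2 = 18
Supernet: 92.126.0.0/18


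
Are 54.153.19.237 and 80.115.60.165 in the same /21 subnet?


Mask: 255.255.248.0
54.153.19.237 AND mask = 54.153.16.0
80.115.60.165 AND mask = 80.115.56.0
No, different subnets (54.153.16.0 vs 80.115.56.0)


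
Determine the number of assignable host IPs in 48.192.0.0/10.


Host bits = 32 - 10 = 22
Total addresses = 2^22 = 4194304
Usable = total - 2 (network and broadcast)
Usable hosts: 4194302


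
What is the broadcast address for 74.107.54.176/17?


Network: 74.107.0.0/17
Host bits = 15
Set all host bits to 1:
Broadcast: 74.107.127.255


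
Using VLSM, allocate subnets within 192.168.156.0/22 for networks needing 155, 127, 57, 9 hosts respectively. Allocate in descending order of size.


155 hosts -> /24 (254 usable): 192.168.156.0/24
127 hosts -> /24 (254 usable): 192.168.157.0/24
57 hosts -> /26 (62 usable): 192.168.158.0/26
9 hosts -> /28 (14 usable): 192.168.158.64/28
Allocation: 192.168.156.0/24 (155 hosts, 254 usable); 192.168.157.0/24 (127 hosts, 254 usable); 192.168.158.0/26 (57 hosts, 62 usable); 192.168.158.64/28 (9 hosts, 14 usable)


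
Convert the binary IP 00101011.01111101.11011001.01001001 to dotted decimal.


00101011 = 43
01111101 = 125
11011001 = 217
01001001 = 73
IP: 43.125.217.73


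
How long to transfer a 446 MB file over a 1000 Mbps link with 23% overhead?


Effective throughput = 1000 * (1 - 23/100) = 770 Mbps
File size in Mb = 446 * 8 = 3568 Mb
Time = 3568 / 770
Time = 4.6338 seconds


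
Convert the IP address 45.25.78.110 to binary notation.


45 = 00101101
25 = 00011001
78 = 01001110
110 = 01101110
Binary: 00101101.00011001.01001110.01101110


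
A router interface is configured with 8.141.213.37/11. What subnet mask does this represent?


/11 means 11 network bits, 21 host bits
Binary: 11111111111000000000000000000000
Mask: 255.224.0.0


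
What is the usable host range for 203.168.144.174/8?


Network: 203.0.0.0
Broadcast: 203.255.255.255
First usable = network + 1
Last usable = broadcast - 1
Range: 203.0.0.1 to 203.255.255.254


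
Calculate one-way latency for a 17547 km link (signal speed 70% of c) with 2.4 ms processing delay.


Speed = 0.7 * 3e5 km/s = 210000 km/s
Propagation delay = 17547 / 210000 = 0.0836 s = 83.5571 ms
Processing delay = 2.4 ms
Total one-way latency = 85.9571 ms


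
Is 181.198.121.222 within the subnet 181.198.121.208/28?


Subnet network: 181.198.121.208
Test IP AND mask: 181.198.121.208
Yes, 181.198.121.222 is in 181.198.121.208/28


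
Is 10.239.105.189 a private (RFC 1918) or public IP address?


RFC 1918 private ranges:
  10.0.0.0/8 (10.0.0.0 - 10.255.255.255)
  172.16.0.0/12 (172.16.0.0 - 172.31.255.255)
  192.168.0.0/16 (192.168.0.0 - 192.168.255.255)
Private (in 10.0.0.0/8)


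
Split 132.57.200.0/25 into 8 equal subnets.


New prefix = 25 + 3 = 28
Each subnet has 16 addresses
  132.57.200.0/28
  132.57.200.16/28
  132.57.200.32/28
  132.57.200.48/28
  132.57.200.64/28
  132.57.200.80/28
  132.57.200.96/28
  132.57.200.112/28
Subnets: 132.57.200.0/28, 132.57.200.16/28, 132.57.200.32/28, 132.57.200.48/28, 132.57.200.64/28, 132.57.200.80/28, 132.57.200.96/28, 132.57.200.112/28


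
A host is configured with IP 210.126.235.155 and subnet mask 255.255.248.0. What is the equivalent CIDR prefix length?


Binary: 11111111.11111111.11111000.00000000
Count leading 1s
Prefix: /21


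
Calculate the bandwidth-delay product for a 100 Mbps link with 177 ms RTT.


BDP = bandwidth * RTT
= 100 Mbps * 177 ms
= 100 * 1e6 * 177 / 1000 bits
= 17700000 bits
= 2212500 bytes
= 2160.6445 KB
BDP = 17700000 bits (2212500 bytes)


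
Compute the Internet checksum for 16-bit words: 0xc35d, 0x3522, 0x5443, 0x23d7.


Sum all words (with carry folding):
+ 0xc35d = 0xc35d
+ 0x3522 = 0xf87f
+ 0x5443 = 0x4cc3
+ 0x23d7 = 0x709a
One's complement: ~0x709a
Checksum = 0x8f65


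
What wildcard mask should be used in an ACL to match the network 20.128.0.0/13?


Subnet mask: 255.248.0.0
Wildcard = 255.255.255.255 - subnet mask
255 - 255 = 0
255 - 248 = 7
255 - 0 = 255
255 - 0 = 255
Wildcard: 0.7.255.255


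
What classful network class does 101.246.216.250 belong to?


First octet: 101
Binary: 01100101
0xxxxxxx -> Class A (1-126)
Class A, default mask 255.0.0.0 (/8)


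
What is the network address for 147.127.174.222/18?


IP:   10010011.01111111.10101110.11011110
Mask: 11111111.11111111.11000000.00000000
AND operation:
Net:  10010011.01111111.10000000.00000000
Network: 147.127.128.0/18


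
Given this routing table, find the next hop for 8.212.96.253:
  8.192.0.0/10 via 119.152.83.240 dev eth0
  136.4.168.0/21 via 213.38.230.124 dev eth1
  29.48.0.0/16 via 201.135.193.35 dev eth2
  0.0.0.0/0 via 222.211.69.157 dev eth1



Longest prefix match for 8.212.96.253:
  /10 8.192.0.0: MATCH
  /21 136.4.168.0: no
  /16 29.48.0.0: no
  /0 0.0.0.0: MATCH
Selected: next-hop 119.152.83.240 via eth0 (matched /10)


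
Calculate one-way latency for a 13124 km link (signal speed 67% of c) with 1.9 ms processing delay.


Speed = 0.67 * 3e5 km/s = 201000 km/s
Propagation delay = 13124 / 201000 = 0.0653 s = 65.2935 ms
Processing delay = 1.9 ms
Total one-way latency = 67.1935 ms


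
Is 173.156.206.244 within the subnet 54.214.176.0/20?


Subnet network: 54.214.176.0
Test IP AND mask: 173.156.192.0
No, 173.156.206.244 is not in 54.214.176.0/20


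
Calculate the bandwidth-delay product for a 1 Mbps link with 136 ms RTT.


BDP = bandwidth * RTT
= 1 Mbps * 136 ms
= 1 * 1e6 * 136 / 1000 bits
= 136000 bits
= 17000 bytes
= 16.6016 KB
BDP = 136000 bits (17000 bytes)


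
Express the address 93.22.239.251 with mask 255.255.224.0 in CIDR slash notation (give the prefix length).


Binary: 11111111.11111111.11100000.00000000
Count leading 1s
Prefix: /19


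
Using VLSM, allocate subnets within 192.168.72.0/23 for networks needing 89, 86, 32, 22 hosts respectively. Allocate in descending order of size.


89 hosts -> /25 (126 usable): 192.168.72.0/25
86 hosts -> /25 (126 usable): 192.168.72.128/25
32 hosts -> /26 (62 usable): 192.168.73.0/26
22 hosts -> /27 (30 usable): 192.168.73.64/27
Allocation: 192.168.72.0/25 (89 hosts, 126 usable); 192.168.72.128/25 (86 hosts, 126 usable); 192.168.73.0/26 (32 hosts, 62 usable); 192.168.73.64/27 (22 hosts, 30 usable)


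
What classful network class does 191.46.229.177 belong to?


First octet: 191
Binary: 10111111
10xxxxxx -> Class B (128-191)
Class B, default mask 255.255.0.0 (/16)


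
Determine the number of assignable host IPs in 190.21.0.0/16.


Host bits = 32 - 16 = 16
Total addresses = 2^16 = 65536
Usable = total - 2 (network and broadcast)
Usable hosts: 65534


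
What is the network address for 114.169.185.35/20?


IP:   01110010.10101001.10111001.00100011
Mask: 11111111.11111111.11110000.00000000
AND operation:
Net:  01110010.10101001.10110000.00000000
Network: 114.169.176.0/20


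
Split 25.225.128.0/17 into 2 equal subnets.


New prefix = 17 + 1 = 18
Each subnet has 16384 addresses
  25.225.128.0/18
  25.225.192.0/18
Subnets: 25.225.128.0/18, 25.225.192.0/18


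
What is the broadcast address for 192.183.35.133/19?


Network: 192.183.32.0/19
Host bits = 13
Set all host bits to 1:
Broadcast: 192.183.63.255


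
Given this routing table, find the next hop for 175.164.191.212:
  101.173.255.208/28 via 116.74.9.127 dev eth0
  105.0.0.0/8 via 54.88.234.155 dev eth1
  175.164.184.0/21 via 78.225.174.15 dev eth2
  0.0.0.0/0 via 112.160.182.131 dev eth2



Longest prefix match for 175.164.191.212:
  /28 101.173.255.208: no
  /8 105.0.0.0: no
  /21 175.164.184.0: MATCH
  /0 0.0.0.0: MATCH
Selected: next-hop 78.225.174.15 via eth2 (matched /21)


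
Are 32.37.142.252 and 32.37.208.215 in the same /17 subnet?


Mask: 255.255.128.0
32.37.142.252 AND mask = 32.37.128.0
32.37.208.215 AND mask = 32.37.128.0
Yes, same subnet (32.37.128.0)


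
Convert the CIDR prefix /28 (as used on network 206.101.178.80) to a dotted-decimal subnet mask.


/28 means 28 network bits, 4 host bits
Binary: 11111111111111111111111111110000
Mask: 255.255.255.240


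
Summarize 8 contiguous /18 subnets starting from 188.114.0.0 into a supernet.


Original prefix: /18
Number of subnets: 8 = 2^3
New prefix = 18 - 3 = 15
Supernet: 188.114.0.0/15


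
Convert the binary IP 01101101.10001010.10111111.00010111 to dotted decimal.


01101101 = 109
10001010 = 138
10111111 = 191
00010111 = 23
IP: 109.138.191.23


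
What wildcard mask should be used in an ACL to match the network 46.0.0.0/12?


Subnet mask: 255.240.0.0
Wildcard = 255.255.255.255 - subnet mask
255 - 255 = 0
255 - 240 = 15
255 - 0 = 255
255 - 0 = 255
Wildcard: 0.15.255.255


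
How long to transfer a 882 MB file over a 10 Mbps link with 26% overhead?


Effective throughput = 10 * (1 - 26/100) = 7.4 Mbps
File size in Mb = 882 * 8 = 7056 Mb
Time = 7056 / 7.4
Time = 953.5135 seconds


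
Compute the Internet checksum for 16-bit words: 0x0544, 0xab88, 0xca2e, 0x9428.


Sum all words (with carry folding):
+ 0x0544 = 0x0544
+ 0xab88 = 0xb0cc
+ 0xca2e = 0x7afb
+ 0x9428 = 0x0f24
One's complement: ~0x0f24
Checksum = 0xf0db


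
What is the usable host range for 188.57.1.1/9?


Network: 188.0.0.0
Broadcast: 188.127.255.255
First usable = network + 1
Last usable = broadcast - 1
Range: 188.0.0.1 to 188.127.255.254


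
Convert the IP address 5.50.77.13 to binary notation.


5 = 00000101
50 = 00110010
77 = 01001101
13 = 00001101
Binary: 00000101.00110010.01001101.00001101


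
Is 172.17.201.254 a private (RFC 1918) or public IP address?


RFC 1918 private ranges:
  10.0.0.0/8 (10.0.0.0 - 10.255.255.255)
  172.16.0.0/12 (172.16.0.0 - 172.31.255.255)
  192.168.0.0/16 (192.168.0.0 - 192.168.255.255)
Private (in 172.16.0.0/12)


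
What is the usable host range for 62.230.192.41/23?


Network: 62.230.192.0
Broadcast: 62.230.193.255
First usable = network + 1
Last usable = broadcast - 1
Range: 62.230.192.1 to 62.230.193.254


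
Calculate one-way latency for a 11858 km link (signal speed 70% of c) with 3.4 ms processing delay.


Speed = 0.7 * 3e5 km/s = 210000 km/s
Propagation delay = 11858 / 210000 = 0.0565 s = 56.4667 ms
Processing delay = 3.4 ms
Total one-way latency = 59.8667 ms


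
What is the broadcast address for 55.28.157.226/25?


Network: 55.28.157.128/25
Host bits = 7
Set all host bits to 1:
Broadcast: 55.28.157.255


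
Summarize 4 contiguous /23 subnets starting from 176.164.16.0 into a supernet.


Original prefix: /23
Number of subnets: 4 = 2^2
New prefix = 23 - 2 = 21
Supernet: 176.164.16.0/21


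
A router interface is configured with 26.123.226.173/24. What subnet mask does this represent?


/24 means 24 network bits, 8 host bits
Binary: 11111111111111111111111100000000
Mask: 255.255.255.0


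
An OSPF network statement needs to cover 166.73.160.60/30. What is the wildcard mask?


Subnet mask: 255.255.255.252
Wildcard = 255.255.255.255 - subnet mask
255 - 255 = 0
255 - 255 = 0
255 - 255 = 0
255 - 252 = 3
Wildcard: 0.0.0.3


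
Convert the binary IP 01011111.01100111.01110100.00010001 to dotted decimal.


01011111 = 95
01100111 = 103
01110100 = 116
00010001 = 17
IP: 95.103.116.17


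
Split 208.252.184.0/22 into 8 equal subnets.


New prefix = 22 + 3 = 25
Each subnet has 128 addresses
  208.252.184.0/25
  208.252.184.128/25
  208.252.185.0/25
  208.252.185.128/25
  208.252.186.0/25
  208.252.186.128/25
  208.252.187.0/25
  208.252.187.128/25
Subnets: 208.252.184.0/25, 208.252.184.128/25, 208.252.185.0/25, 208.252.185.128/25, 208.252.186.0/25, 208.252.186.128/25, 208.252.187.0/25, 208.252.187.128/25


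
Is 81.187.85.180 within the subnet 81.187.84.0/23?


Subnet network: 81.187.84.0
Test IP AND mask: 81.187.84.0
Yes, 81.187.85.180 is in 81.187.84.0/23


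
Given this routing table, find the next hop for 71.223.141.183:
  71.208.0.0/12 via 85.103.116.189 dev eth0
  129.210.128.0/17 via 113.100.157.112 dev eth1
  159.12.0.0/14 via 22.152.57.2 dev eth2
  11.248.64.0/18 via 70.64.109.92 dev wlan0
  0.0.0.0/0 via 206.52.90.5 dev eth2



Longest prefix match for 71.223.141.183:
  /12 71.208.0.0: MATCH
  /17 129.210.128.0: no
  /14 159.12.0.0: no
  /18 11.248.64.0: no
  /0 0.0.0.0: MATCH
Selected: next-hop 85.103.116.189 via eth0 (matched /12)


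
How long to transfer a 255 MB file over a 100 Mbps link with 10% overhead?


Effective throughput = 100 * (1 - 10/100) = 90 Mbps
File size in Mb = 255 * 8 = 2040 Mb
Time = 2040 / 90
Time = 22.6667 seconds


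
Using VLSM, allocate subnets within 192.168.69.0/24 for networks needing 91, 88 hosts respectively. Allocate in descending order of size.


91 hosts -> /25 (126 usable): 192.168.69.0/25
88 hosts -> /25 (126 usable): 192.168.69.128/25
Allocation: 192.168.69.0/25 (91 hosts, 126 usable); 192.168.69.128/25 (88 hosts, 126 usable)


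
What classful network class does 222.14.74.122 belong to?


First octet: 222
Binary: 11011110
110xxxxx -> Class C (192-223)
Class C, default mask 255.255.255.0 (/24)


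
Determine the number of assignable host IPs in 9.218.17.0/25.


Host bits = 32 - 25 = 7
Total addresses = 2^7 = 128
Usable = total - 2 (network and broadcast)
Usable hosts: 126


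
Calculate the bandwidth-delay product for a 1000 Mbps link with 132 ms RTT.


BDP = bandwidth * RTT
= 1000 Mbps * 132 ms
= 1000 * 1e6 * 132 / 1000 bits
= 132000000 bits
= 16500000 bytes
= 16113.2812 KB
BDP = 132000000 bits (16500000 bytes)


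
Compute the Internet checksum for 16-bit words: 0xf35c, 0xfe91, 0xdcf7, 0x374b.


Sum all words (with carry folding):
+ 0xf35c = 0xf35c
+ 0xfe91 = 0xf1ee
+ 0xdcf7 = 0xcee6
+ 0x374b = 0x0632
One's complement: ~0x0632
Checksum = 0xf9cd


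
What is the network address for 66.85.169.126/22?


IP:   01000010.01010101.10101001.01111110
Mask: 11111111.11111111.11111100.00000000
AND operation:
Net:  01000010.01010101.10101000.00000000
Network: 66.85.168.0/22


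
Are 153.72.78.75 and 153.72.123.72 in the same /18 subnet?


Mask: 255.255.192.0
153.72.78.75 AND mask = 153.72.64.0
153.72.123.72 AND mask = 153.72.64.0
Yes, same subnet (153.72.64.0)


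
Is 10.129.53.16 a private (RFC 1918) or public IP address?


RFC 1918 private ranges:
  10.0.0.0/8 (10.0.0.0 - 10.255.255.255)
  172.16.0.0/12 (172.16.0.0 - 172.31.255.255)
  192.168.0.0/16 (192.168.0.0 - 192.168.255.255)
Private (in 10.0.0.0/8)


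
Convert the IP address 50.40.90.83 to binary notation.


50 = 00110010
40 = 00101000
90 = 01011010
83 = 01010011
Binary: 00110010.00101000.01011010.01010011


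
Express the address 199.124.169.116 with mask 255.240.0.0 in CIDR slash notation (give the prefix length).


Binary: 11111111.11110000.00000000.00000000
Count leading 1s
Prefix: /12


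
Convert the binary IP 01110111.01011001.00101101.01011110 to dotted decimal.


01110111 = 119
01011001 = 89
00101101 = 45
01011110 = 94
IP: 119.89.45.94


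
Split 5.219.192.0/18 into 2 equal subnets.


New prefix = 18 + 1 = 19
Each subnet has 8192 addresses
  5.219.192.0/19
  5.219.224.0/19
Subnets: 5.219.192.0/19, 5.219.224.0/19


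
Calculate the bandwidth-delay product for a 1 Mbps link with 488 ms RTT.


BDP = bandwidth * RTT
= 1 Mbps * 488 ms
= 1 * 1e6 * 488 / 1000 bits
= 488000 bits
= 61000 bytes
= 59.5703 KB
BDP = 488000 bits (61000 bytes)


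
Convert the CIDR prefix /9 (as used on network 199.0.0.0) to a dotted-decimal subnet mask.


/9 means 9 network bits, 23 host bits
Binary: 11111111100000000000000000000000
Mask: 255.128.0.0


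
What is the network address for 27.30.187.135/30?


IP:   00011011.00011110.10111011.10000111
Mask: 11111111.11111111.11111111.11111100
AND operation:
Net:  00011011.00011110.10111011.10000100
Network: 27.30.187.132/30


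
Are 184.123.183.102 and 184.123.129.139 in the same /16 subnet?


Mask: 255.255.0.0
184.123.183.102 AND mask = 184.123.0.0
184.123.129.139 AND mask = 184.123.0.0
Yes, same subnet (184.123.0.0)


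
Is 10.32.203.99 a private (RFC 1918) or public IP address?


RFC 1918 private ranges:
  10.0.0.0/8 (10.0.0.0 - 10.255.255.255)
  172.16.0.0/12 (172.16.0.0 - 172.31.255.255)
  192.168.0.0/16 (192.168.0.0 - 192.168.255.255)
Private (in 10.0.0.0/8)


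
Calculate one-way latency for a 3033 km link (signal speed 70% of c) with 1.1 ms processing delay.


Speed = 0.7 * 3e5 km/s = 210000 km/s
Propagation delay = 3033 / 210000 = 0.0144 s = 14.4429 ms
Processing delay = 1.1 ms
Total one-way latency = 15.5429 ms


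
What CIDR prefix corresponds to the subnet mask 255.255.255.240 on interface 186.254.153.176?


Binary: 11111111.11111111.11111111.11110000
Count leading 1s
Prefix: /28


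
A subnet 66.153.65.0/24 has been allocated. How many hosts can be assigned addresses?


Host bits = 32 - 24 = 8
Total addresses = 2^8 = 256
Usable = total - 2 (network and broadcast)
Usable hosts: 254


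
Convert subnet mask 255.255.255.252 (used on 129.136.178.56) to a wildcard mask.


Subnet mask: 255.255.255.252
Wildcard = 255.255.255.255 - subnet mask
255 - 255 = 0
255 - 255 = 0
255 - 255 = 0
255 - 252 = 3
Wildcard: 0.0.0.3


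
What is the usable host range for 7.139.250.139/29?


Network: 7.139.250.136
Broadcast: 7.139.250.143
First usable = network + 1
Last usable = broadcast - 1
Range: 7.139.250.137 to 7.139.250.142


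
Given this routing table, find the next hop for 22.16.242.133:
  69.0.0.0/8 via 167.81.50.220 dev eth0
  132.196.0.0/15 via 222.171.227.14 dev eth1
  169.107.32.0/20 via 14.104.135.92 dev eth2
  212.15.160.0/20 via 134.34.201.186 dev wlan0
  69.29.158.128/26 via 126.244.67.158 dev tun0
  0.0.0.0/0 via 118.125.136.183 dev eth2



Longest prefix match for 22.16.242.133:
  /8 69.0.0.0: no
  /15 132.196.0.0: no
  /20 169.107.32.0: no
  /20 212.15.160.0: no
  /26 69.29.158.128: no
  /0 0.0.0.0: MATCH
Selected: next-hop 118.125.136.183 via eth2 (matched /0)


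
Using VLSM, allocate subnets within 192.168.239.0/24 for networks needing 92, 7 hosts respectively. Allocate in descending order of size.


92 hosts -> /25 (126 usable): 192.168.239.0/25
7 hosts -> /28 (14 usable): 192.168.239.128/28
Allocation: 192.168.239.0/25 (92 hosts, 126 usable); 192.168.239.128/28 (7 hosts, 14 usable)


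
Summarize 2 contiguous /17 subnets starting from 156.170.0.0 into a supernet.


Original prefix: /17
Number of subnets: 2 = 2^1
New prefix = 17 - 1 = 16
Supernet: 156.170.0.0/16


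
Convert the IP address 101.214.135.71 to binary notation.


101 = 01100101
214 = 11010110
135 = 10000111
71 = 01000111
Binary: 01100101.11010110.10000111.01000111


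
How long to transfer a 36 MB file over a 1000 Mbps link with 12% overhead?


Effective throughput = 1000 * (1 - 12/100) = 880 Mbps
File size in Mb = 36 * 8 = 288 Mb
Time = 288 / 880
Time = 0.3273 seconds


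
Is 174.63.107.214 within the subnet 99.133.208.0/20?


Subnet network: 99.133.208.0
Test IP AND mask: 174.63.96.0
No, 174.63.107.214 is not in 99.133.208.0/20


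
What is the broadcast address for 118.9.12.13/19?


Network: 118.9.0.0/19
Host bits = 13
Set all host bits to 1:
Broadcast: 118.9.31.255


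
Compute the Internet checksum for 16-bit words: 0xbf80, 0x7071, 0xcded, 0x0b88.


Sum all words (with carry folding):
+ 0xbf80 = 0xbf80
+ 0x7071 = 0x2ff2
+ 0xcded = 0xfddf
+ 0x0b88 = 0x0968
One's complement: ~0x0968
Checksum = 0xf697


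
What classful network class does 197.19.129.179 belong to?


First octet: 197
Binary: 11000101
110xxxxx -> Class C (192-223)
Class C, default mask 255.255.255.0 (/24)


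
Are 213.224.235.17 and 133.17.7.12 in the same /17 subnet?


Mask: 255.255.128.0
213.224.235.17 AND mask = 213.224.128.0
133.17.7.12 AND mask = 133.17.0.0
No, different subnets (213.224.128.0 vs 133.17.0.0)


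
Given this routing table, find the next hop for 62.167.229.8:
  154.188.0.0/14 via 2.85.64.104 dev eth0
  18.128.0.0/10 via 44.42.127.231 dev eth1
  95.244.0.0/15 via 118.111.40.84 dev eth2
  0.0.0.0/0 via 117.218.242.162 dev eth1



Longest prefix match for 62.167.229.8:
  /14 154.188.0.0: no
  /10 18.128.0.0: no
  /15 95.244.0.0: no
  /0 0.0.0.0: MATCH
Selected: next-hop 117.218.242.162 via eth1 (matched /0)
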